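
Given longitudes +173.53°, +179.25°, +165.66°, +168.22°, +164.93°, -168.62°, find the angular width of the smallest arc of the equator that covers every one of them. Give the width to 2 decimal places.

Sort the longitudes: -168.62°, +164.93°, +165.66°, +168.22°, +173.53°, +179.25°.
Eastward gaps between consecutive values (wrapping around): 333.55°, 0.73°, 2.56°, 5.31°, 5.72°, 12.13°.
Largest gap = 333.55° ⇒ minimal covering band is its complement: 360° − 333.55° = 26.45°.
Band runs from +164.93° eastward to -168.62°, crossing the antimeridian.

26.45°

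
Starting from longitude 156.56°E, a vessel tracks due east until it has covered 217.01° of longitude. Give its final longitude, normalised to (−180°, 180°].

13.57°E

Start at +156.56°; shift +217.01° → +373.57°.
+373.57° lies outside (−180°, 180°]; subtract 360° → +13.57°.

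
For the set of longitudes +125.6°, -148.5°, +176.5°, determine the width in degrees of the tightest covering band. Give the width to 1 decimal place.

85.9°

Sort the longitudes: -148.5°, +125.6°, +176.5°.
Eastward gaps between consecutive values (wrapping around): 274.1°, 50.9°, 35.0°.
Largest gap = 274.1° ⇒ minimal covering band is its complement: 360° − 274.1° = 85.9°.
Band runs from +125.6° eastward to -148.5°, crossing the antimeridian.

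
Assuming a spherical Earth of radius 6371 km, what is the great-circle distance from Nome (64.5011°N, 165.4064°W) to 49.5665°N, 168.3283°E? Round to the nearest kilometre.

Δλ = 168.3283 − -165.4064 = 333.7347°; wrapped into (−180°, 180°]: -26.2653°.
Δφ = 49.5665 − 64.5011 = -14.9346°.
a = sin²(Δφ/2) + cos φ₁ · cos φ₂ · sin²(Δλ/2) = 0.031303.
c = 2·atan2(√a, √(1−a)) = 0.35573 rad → d = 6371·c ≈ 2266.33 km.

2266 km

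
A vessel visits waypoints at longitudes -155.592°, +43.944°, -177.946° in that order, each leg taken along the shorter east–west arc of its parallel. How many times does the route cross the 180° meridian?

Leg 1: -155.592° → +43.944°, shortest Δλ = -160.464° (west) — crosses 180°.
Leg 2: +43.944° → -177.946°, shortest Δλ = 138.11° (east) — crosses 180°.
Total crossings: 2.

2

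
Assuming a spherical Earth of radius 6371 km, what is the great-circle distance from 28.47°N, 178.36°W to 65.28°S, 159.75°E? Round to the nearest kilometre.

Δλ = 159.75 − -178.36 = 338.11°; wrapped into (−180°, 180°]: -21.89°.
Δφ = -65.28 − 28.47 = -93.75°.
a = sin²(Δφ/2) + cos φ₁ · cos φ₂ · sin²(Δλ/2) = 0.545954.
c = 2·atan2(√a, √(1−a)) = 1.66283 rad → d = 6371·c ≈ 10593.91 km.

10594 km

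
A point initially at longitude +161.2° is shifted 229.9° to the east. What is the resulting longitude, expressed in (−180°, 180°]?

+31.1°

Start at +161.2°; shift +229.9° → +391.1°.
+391.1° lies outside (−180°, 180°]; subtract 360° → +31.1°.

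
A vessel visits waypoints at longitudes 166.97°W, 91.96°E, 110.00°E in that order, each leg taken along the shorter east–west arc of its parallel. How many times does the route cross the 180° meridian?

Leg 1: -166.97° → +91.96°, shortest Δλ = -101.07° (west) — crosses 180°.
Leg 2: +91.96° → +110.00°, shortest Δλ = 18.04° (east) — does not cross 180°.
Total crossings: 1.

1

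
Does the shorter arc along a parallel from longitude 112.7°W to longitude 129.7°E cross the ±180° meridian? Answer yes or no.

Naïve |129.7 − -112.7| = 242.4° > 180°, so the shorter arc goes the other way round — across 180°.
Signed shortest Δλ = ((129.7 − -112.7 + 180) mod 360) − 180 = -117.6°.
Going west by 117.6° from -112.7° passes through 180° before reaching +129.7°.

Yes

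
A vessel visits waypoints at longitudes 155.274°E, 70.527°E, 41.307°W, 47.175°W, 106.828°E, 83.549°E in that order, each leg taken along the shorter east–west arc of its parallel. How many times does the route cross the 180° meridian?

Leg 1: +155.274° → +70.527°, shortest Δλ = -84.747° (west) — does not cross 180°.
Leg 2: +70.527° → -41.307°, shortest Δλ = -111.834° (west) — does not cross 180°.
Leg 3: -41.307° → -47.175°, shortest Δλ = -5.868° (west) — does not cross 180°.
Leg 4: -47.175° → +106.828°, shortest Δλ = 154.003° (east) — does not cross 180°.
Leg 5: +106.828° → +83.549°, shortest Δλ = -23.279° (west) — does not cross 180°.
Total crossings: 0.

0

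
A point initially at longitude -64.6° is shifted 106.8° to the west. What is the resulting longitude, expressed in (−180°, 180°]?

-171.4°

Start at -64.6°; shift −106.8° → -171.4°.
-171.4° already lies in (−180°, 180°].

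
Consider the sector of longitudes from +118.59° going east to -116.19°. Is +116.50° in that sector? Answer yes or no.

No

Band width going east from +118.59° to -116.19°: ((-116.19 − 118.59) mod 360) = 125.22°.
Offset of +116.50° east of the west edge: ((116.50 − 118.59) mod 360) = 357.91°.
357.91° > 125.22° ⇒ outside.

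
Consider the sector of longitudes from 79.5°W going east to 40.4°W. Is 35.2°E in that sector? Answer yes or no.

No

Band width going east from -79.5° to -40.4°: ((-40.4 − -79.5) mod 360) = 39.1°.
Offset of +35.2° east of the west edge: ((35.2 − -79.5) mod 360) = 114.7°.
114.7° > 39.1° ⇒ outside.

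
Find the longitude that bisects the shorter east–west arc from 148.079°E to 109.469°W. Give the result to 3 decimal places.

Signed shortest Δλ from +148.079° to -109.469° is +102.452°.
Midpoint longitude = +148.079° + (+102.452°)/2 = +148.079° + 51.226° = +199.305°.
Normalise into (−180°, 180°]: -160.695°.
(The naïve average (+148.079 + -109.469)/2 = 19.305° is on the wrong side of the globe.)

160.695°W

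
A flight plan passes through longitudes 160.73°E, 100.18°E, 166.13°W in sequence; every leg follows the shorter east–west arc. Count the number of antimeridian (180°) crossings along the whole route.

1

Leg 1: +160.73° → +100.18°, shortest Δλ = -60.55° (west) — does not cross 180°.
Leg 2: +100.18° → -166.13°, shortest Δλ = 93.69° (east) — crosses 180°.
Total crossings: 1.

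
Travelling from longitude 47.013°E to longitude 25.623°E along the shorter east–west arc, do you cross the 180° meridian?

Signed shortest Δλ = ((25.623 − 47.013 + 180) mod 360) − 180 = -21.39°.
Going west by 21.39° from +47.013° reaches +25.623° without touching 180°.

No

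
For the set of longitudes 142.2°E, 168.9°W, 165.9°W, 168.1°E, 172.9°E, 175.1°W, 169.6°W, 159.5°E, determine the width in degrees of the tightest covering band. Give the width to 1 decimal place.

Sort the longitudes: -175.1°, -169.6°, -168.9°, -165.9°, +142.2°, +159.5°, +168.1°, +172.9°.
Eastward gaps between consecutive values (wrapping around): 5.5°, 0.7°, 3.0°, 308.1°, 17.3°, 8.6°, 4.8°, 12.0°.
Largest gap = 308.1° ⇒ minimal covering band is its complement: 360° − 308.1° = 51.9°.
Band runs from +142.2° eastward to -165.9°, crossing the antimeridian.

51.9°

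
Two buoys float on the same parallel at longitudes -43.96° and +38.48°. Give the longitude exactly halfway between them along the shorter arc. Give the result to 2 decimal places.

-2.74°

Signed shortest Δλ from -43.96° to +38.48° is +82.44°.
Midpoint longitude = -43.96° + (+82.44°)/2 = -43.96° + 41.22° = -2.74°.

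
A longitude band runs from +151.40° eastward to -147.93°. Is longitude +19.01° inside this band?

Band width going east from +151.40° to -147.93°: ((-147.93 − 151.40) mod 360) = 60.67°.
Offset of +19.01° east of the west edge: ((19.01 − 151.40) mod 360) = 227.61°.
227.61° > 60.67° ⇒ outside.

No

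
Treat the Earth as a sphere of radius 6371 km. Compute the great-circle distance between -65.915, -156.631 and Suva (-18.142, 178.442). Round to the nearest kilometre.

Δλ = 178.442 − -156.631 = 335.073°; wrapped into (−180°, 180°]: -24.927°.
Δφ = -18.142 − -65.915 = 47.773°.
a = sin²(Δφ/2) + cos φ₁ · cos φ₂ · sin²(Δλ/2) = 0.182028.
c = 2·atan2(√a, √(1−a)) = 0.88157 rad → d = 6371·c ≈ 5616.45 km.

5616 km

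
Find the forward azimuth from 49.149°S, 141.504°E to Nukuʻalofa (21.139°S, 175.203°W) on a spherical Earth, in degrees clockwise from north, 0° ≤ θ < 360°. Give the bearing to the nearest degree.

Δλ = -175.203 − 141.504 = -316.707°; wrapped into (−180°, 180°]: 43.293°.
θ = atan2( sin Δλ · cos φ₂ , cos φ₁ · sin φ₂ − sin φ₁ · cos φ₂ · cos Δλ )
  = atan2(0.63959, 0.27762) = 66.536° → normalised to [0°, 360°): 66.536°.

67°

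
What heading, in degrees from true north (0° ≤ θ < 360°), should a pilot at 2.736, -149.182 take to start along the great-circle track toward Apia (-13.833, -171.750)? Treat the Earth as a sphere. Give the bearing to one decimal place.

232.9°

Δλ = -171.750 − -149.182 = -22.568°.
θ = atan2( sin Δλ · cos φ₂ , cos φ₁ · sin φ₂ − sin φ₁ · cos φ₂ · cos Δλ )
  = atan2(-0.37265, -0.28162) = -127.079° → normalised to [0°, 360°): 232.921°.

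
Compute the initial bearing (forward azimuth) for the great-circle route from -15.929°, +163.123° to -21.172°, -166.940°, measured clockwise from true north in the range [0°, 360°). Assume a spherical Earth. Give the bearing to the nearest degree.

Δλ = -166.940 − 163.123 = -330.063°; wrapped into (−180°, 180°]: 29.937°.
θ = atan2( sin Δλ · cos φ₂ , cos φ₁ · sin φ₂ − sin φ₁ · cos φ₂ · cos Δλ )
  = atan2(0.46536, -0.12553) = 105.096° → normalised to [0°, 360°): 105.096°.

105°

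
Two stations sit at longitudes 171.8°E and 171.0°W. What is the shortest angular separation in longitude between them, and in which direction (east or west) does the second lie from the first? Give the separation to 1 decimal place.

Raw difference: -171.0 − 171.8 = -342.8°.
Normalise into (−180°, 180°]: -342.8° + 360° = 17.2°.
Positive ⇒ the second point lies to the east; separation 17.2°.

17.2° east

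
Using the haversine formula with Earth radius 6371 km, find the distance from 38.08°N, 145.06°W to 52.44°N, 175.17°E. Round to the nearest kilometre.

3440 km

Δλ = 175.17 − -145.06 = 320.23°; wrapped into (−180°, 180°]: -39.77°.
Δφ = 52.44 − 38.08 = 14.36°.
a = sin²(Δφ/2) + cos φ₁ · cos φ₂ · sin²(Δλ/2) = 0.071135.
c = 2·atan2(√a, √(1−a)) = 0.53996 rad → d = 6371·c ≈ 3440.07 km.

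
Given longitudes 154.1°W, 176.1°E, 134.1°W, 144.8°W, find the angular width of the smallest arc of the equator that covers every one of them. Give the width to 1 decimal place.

Sort the longitudes: -154.1°, -144.8°, -134.1°, +176.1°.
Eastward gaps between consecutive values (wrapping around): 9.3°, 10.7°, 310.2°, 29.8°.
Largest gap = 310.2° ⇒ minimal covering band is its complement: 360° − 310.2° = 49.8°.
Band runs from +176.1° eastward to -134.1°, crossing the antimeridian.

49.8°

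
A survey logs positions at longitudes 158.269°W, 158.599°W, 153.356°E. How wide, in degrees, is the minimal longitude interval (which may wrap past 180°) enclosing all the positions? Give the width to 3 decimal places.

48.375°

Sort the longitudes: -158.599°, -158.269°, +153.356°.
Eastward gaps between consecutive values (wrapping around): 0.330°, 311.625°, 48.045°.
Largest gap = 311.625° ⇒ minimal covering band is its complement: 360° − 311.625° = 48.375°.
Band runs from +153.356° eastward to -158.269°, crossing the antimeridian.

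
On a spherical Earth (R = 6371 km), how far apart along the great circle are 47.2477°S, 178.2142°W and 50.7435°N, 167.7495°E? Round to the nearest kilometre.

10979 km

Δλ = 167.7495 − -178.2142 = 345.9637°; wrapped into (−180°, 180°]: -14.0363°.
Δφ = 50.7435 − -47.2477 = 97.9912°.
a = sin²(Δφ/2) + cos φ₁ · cos φ₂ · sin²(Δλ/2) = 0.575923.
c = 2·atan2(√a, √(1−a)) = 1.72323 rad → d = 6371·c ≈ 10978.72 km.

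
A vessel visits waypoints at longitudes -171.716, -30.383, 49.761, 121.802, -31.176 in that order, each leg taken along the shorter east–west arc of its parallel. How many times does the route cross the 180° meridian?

Leg 1: -171.716° → -30.383°, shortest Δλ = 141.333° (east) — does not cross 180°.
Leg 2: -30.383° → +49.761°, shortest Δλ = 80.144° (east) — does not cross 180°.
Leg 3: +49.761° → +121.802°, shortest Δλ = 72.041° (east) — does not cross 180°.
Leg 4: +121.802° → -31.176°, shortest Δλ = -152.978° (west) — does not cross 180°.
Total crossings: 0.

0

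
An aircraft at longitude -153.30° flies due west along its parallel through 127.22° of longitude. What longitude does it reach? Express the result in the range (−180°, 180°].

Start at -153.30°; shift −127.22° → -280.52°.
-280.52° lies outside (−180°, 180°]; add 360° → +79.48°.

+79.48°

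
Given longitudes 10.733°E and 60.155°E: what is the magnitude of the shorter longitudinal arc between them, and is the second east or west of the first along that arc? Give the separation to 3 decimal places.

49.422° east

Raw difference: 60.155 − 10.733 = 49.422°.
Normalise into (−180°, 180°]: 49.422° stays 49.422°.
Positive ⇒ the second point lies to the east; separation 49.422°.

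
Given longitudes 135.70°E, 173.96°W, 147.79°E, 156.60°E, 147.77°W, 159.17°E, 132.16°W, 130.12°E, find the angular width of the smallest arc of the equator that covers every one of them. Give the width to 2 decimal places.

97.72°

Sort the longitudes: -173.96°, -147.77°, -132.16°, +130.12°, +135.70°, +147.79°, +156.60°, +159.17°.
Eastward gaps between consecutive values (wrapping around): 26.19°, 15.61°, 262.28°, 5.58°, 12.09°, 8.81°, 2.57°, 26.87°.
Largest gap = 262.28° ⇒ minimal covering band is its complement: 360° − 262.28° = 97.72°.
Band runs from +130.12° eastward to -132.16°, crossing the antimeridian.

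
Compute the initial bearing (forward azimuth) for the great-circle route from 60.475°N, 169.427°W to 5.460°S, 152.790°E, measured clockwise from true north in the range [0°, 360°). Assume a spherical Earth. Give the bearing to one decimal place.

219.8°

Δλ = 152.790 − -169.427 = 322.217°; wrapped into (−180°, 180°]: -37.783°.
θ = atan2( sin Δλ · cos φ₂ , cos φ₁ · sin φ₂ − sin φ₁ · cos φ₂ · cos Δλ )
  = atan2(-0.60989, -0.73147) = -140.179° → normalised to [0°, 360°): 219.821°.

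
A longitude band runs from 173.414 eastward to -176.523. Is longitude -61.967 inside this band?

Band width going east from +173.414° to -176.523°: ((-176.523 − 173.414) mod 360) = 10.063°.
Offset of -61.967° east of the west edge: ((-61.967 − 173.414) mod 360) = 124.619°.
124.619° > 10.063° ⇒ outside.

No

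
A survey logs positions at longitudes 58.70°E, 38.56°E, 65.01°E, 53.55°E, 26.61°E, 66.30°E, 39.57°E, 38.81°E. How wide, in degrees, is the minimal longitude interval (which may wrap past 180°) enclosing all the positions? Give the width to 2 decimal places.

Sort the longitudes: +26.61°, +38.56°, +38.81°, +39.57°, +53.55°, +58.70°, +65.01°, +66.30°.
Eastward gaps between consecutive values (wrapping around): 11.95°, 0.25°, 0.76°, 13.98°, 5.15°, 6.31°, 1.29°, 320.31°.
Largest gap = 320.31° ⇒ minimal covering band is its complement: 360° − 320.31° = 39.69°.
Band runs from +26.61° eastward to +66.30°.

39.69°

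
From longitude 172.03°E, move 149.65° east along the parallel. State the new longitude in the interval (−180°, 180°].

38.32°W

Start at +172.03°; shift +149.65° → +321.68°.
+321.68° lies outside (−180°, 180°]; subtract 360° → -38.32°.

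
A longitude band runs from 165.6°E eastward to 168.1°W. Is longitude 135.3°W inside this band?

Band width going east from +165.6° to -168.1°: ((-168.1 − 165.6) mod 360) = 26.3°.
Offset of -135.3° east of the west edge: ((-135.3 − 165.6) mod 360) = 59.1°.
59.1° > 26.3° ⇒ outside.

No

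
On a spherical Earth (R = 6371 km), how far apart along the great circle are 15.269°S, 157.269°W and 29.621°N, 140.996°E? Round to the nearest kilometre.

Δλ = 140.996 − -157.269 = 298.265°; wrapped into (−180°, 180°]: -61.735°.
Δφ = 29.621 − -15.269 = 44.890°.
a = sin²(Δφ/2) + cos φ₁ · cos φ₂ · sin²(Δλ/2) = 0.366516.
c = 2·atan2(√a, √(1−a)) = 1.30055 rad → d = 6371·c ≈ 8285.81 km.

8286 km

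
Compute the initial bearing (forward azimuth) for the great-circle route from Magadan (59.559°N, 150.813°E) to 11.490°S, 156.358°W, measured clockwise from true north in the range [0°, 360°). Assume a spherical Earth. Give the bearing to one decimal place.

128.1°

Δλ = -156.358 − 150.813 = -307.171°; wrapped into (−180°, 180°]: 52.829°.
θ = atan2( sin Δλ · cos φ₂ , cos φ₁ · sin φ₂ − sin φ₁ · cos φ₂ · cos Δλ )
  = atan2(0.78087, -0.61139) = 128.060° → normalised to [0°, 360°): 128.060°.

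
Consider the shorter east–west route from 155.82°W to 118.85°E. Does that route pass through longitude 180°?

Naïve |118.85 − -155.82| = 274.67° > 180°, so the shorter arc goes the other way round — across 180°.
Signed shortest Δλ = ((118.85 − -155.82 + 180) mod 360) − 180 = -85.33°.
Going west by 85.33° from -155.82° passes through 180° before reaching +118.85°.

Yes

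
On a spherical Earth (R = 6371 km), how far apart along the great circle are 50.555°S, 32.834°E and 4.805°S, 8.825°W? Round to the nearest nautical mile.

Δλ = -8.825 − 32.834 = -41.659°.
Δφ = -4.805 − -50.555 = 45.750°.
a = sin²(Δφ/2) + cos φ₁ · cos φ₂ · sin²(Δλ/2) = 0.231156.
c = 2·atan2(√a, √(1−a)) = 1.00310 rad → d = 6371·c ≈ 6390.78 km ≈ 3450.74 nmi.

3451 nmi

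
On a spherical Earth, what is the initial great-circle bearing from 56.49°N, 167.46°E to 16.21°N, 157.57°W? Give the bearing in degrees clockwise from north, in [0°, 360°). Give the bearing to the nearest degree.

Δλ = -157.57 − 167.46 = -325.03°; wrapped into (−180°, 180°]: 34.97°.
θ = atan2( sin Δλ · cos φ₂ , cos φ₁ · sin φ₂ − sin φ₁ · cos φ₂ · cos Δλ )
  = atan2(0.55036, -0.50197) = 132.367° → normalised to [0°, 360°): 132.367°.

132°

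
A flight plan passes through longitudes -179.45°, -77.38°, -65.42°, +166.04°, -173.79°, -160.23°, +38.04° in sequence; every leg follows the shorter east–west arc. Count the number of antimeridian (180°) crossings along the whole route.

Leg 1: -179.45° → -77.38°, shortest Δλ = 102.07° (east) — does not cross 180°.
Leg 2: -77.38° → -65.42°, shortest Δλ = 11.96° (east) — does not cross 180°.
Leg 3: -65.42° → +166.04°, shortest Δλ = -128.54° (west) — crosses 180°.
Leg 4: +166.04° → -173.79°, shortest Δλ = 20.17° (east) — crosses 180°.
Leg 5: -173.79° → -160.23°, shortest Δλ = 13.56° (east) — does not cross 180°.
Leg 6: -160.23° → +38.04°, shortest Δλ = -161.73° (west) — crosses 180°.
Total crossings: 3.

3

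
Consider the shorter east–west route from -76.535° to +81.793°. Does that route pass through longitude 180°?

Signed shortest Δλ = ((81.793 − -76.535 + 180) mod 360) − 180 = 158.328°.
Going east by 158.328° from -76.535° reaches +81.793° without touching 180°.

No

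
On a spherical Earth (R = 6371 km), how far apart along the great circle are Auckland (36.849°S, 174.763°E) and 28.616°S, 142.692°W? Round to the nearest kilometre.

Δλ = -142.692 − 174.763 = -317.455°; wrapped into (−180°, 180°]: 42.545°.
Δφ = -28.616 − -36.849 = 8.233°.
a = sin²(Δφ/2) + cos φ₁ · cos φ₂ · sin²(Δλ/2) = 0.097617.
c = 2·atan2(√a, √(1−a)) = 0.63552 rad → d = 6371·c ≈ 4048.87 km.

4049 km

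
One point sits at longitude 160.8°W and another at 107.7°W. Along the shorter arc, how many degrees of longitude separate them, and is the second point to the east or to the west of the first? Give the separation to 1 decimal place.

53.1° east

Raw difference: -107.7 − -160.8 = 53.1°.
Normalise into (−180°, 180°]: 53.1° stays 53.1°.
Positive ⇒ the second point lies to the east; separation 53.1°.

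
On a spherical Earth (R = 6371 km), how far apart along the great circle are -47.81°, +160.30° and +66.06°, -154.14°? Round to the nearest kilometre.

13244 km

Δλ = -154.14 − 160.30 = -314.44°; wrapped into (−180°, 180°]: 45.56°.
Δφ = 66.06 − -47.81 = 113.87°.
a = sin²(Δφ/2) + cos φ₁ · cos φ₂ · sin²(Δλ/2) = 0.743187.
c = 2·atan2(√a, √(1−a)) = 2.07873 rad → d = 6371·c ≈ 13243.60 km.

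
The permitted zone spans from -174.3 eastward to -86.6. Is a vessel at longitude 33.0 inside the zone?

No

Band width going east from -174.3° to -86.6°: ((-86.6 − -174.3) mod 360) = 87.7°.
Offset of +33.0° east of the west edge: ((33.0 − -174.3) mod 360) = 207.3°.
207.3° > 87.7° ⇒ outside.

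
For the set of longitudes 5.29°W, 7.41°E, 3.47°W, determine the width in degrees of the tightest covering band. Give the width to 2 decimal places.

12.70°

Sort the longitudes: -5.29°, -3.47°, +7.41°.
Eastward gaps between consecutive values (wrapping around): 1.82°, 10.88°, 347.30°.
Largest gap = 347.30° ⇒ minimal covering band is its complement: 360° − 347.30° = 12.70°.
Band runs from -5.29° eastward to +7.41°.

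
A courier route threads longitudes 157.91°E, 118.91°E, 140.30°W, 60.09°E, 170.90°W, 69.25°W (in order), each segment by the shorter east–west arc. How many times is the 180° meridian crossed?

3

Leg 1: +157.91° → +118.91°, shortest Δλ = -39.0° (west) — does not cross 180°.
Leg 2: +118.91° → -140.30°, shortest Δλ = 100.79° (east) — crosses 180°.
Leg 3: -140.30° → +60.09°, shortest Δλ = -159.61° (west) — crosses 180°.
Leg 4: +60.09° → -170.90°, shortest Δλ = 129.01° (east) — crosses 180°.
Leg 5: -170.90° → -69.25°, shortest Δλ = 101.65° (east) — does not cross 180°.
Total crossings: 3.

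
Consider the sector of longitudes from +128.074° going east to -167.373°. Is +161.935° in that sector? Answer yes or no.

Yes

Band width going east from +128.074° to -167.373°: ((-167.373 − 128.074) mod 360) = 64.553°.
Offset of +161.935° east of the west edge: ((161.935 − 128.074) mod 360) = 33.861°.
33.861° ≤ 64.553° ⇒ inside.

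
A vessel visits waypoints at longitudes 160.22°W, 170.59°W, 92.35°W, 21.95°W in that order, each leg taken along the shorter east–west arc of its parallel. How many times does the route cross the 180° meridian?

0

Leg 1: -160.22° → -170.59°, shortest Δλ = -10.37° (west) — does not cross 180°.
Leg 2: -170.59° → -92.35°, shortest Δλ = 78.24° (east) — does not cross 180°.
Leg 3: -92.35° → -21.95°, shortest Δλ = 70.4° (east) — does not cross 180°.
Total crossings: 0.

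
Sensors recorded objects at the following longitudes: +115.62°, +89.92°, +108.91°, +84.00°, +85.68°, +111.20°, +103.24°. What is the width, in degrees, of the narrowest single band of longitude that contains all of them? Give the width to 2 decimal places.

Sort the longitudes: +84.00°, +85.68°, +89.92°, +103.24°, +108.91°, +111.20°, +115.62°.
Eastward gaps between consecutive values (wrapping around): 1.68°, 4.24°, 13.32°, 5.67°, 2.29°, 4.42°, 328.38°.
Largest gap = 328.38° ⇒ minimal covering band is its complement: 360° − 328.38° = 31.62°.
Band runs from +84.00° eastward to +115.62°.

31.62°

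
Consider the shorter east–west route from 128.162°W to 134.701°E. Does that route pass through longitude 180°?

Yes

Naïve |134.701 − -128.162| = 262.863° > 180°, so the shorter arc goes the other way round — across 180°.
Signed shortest Δλ = ((134.701 − -128.162 + 180) mod 360) − 180 = -97.137°.
Going west by 97.137° from -128.162° passes through 180° before reaching +134.701°.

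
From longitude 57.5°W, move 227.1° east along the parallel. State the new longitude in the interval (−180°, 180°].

Start at -57.5°; shift +227.1° → +169.6°.
+169.6° already lies in (−180°, 180°].

169.6°E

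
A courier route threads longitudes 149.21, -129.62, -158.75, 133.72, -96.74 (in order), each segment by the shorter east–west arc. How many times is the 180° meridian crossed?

Leg 1: +149.21° → -129.62°, shortest Δλ = 81.17° (east) — crosses 180°.
Leg 2: -129.62° → -158.75°, shortest Δλ = -29.13° (west) — does not cross 180°.
Leg 3: -158.75° → +133.72°, shortest Δλ = -67.53° (west) — crosses 180°.
Leg 4: +133.72° → -96.74°, shortest Δλ = 129.54° (east) — crosses 180°.
Total crossings: 3.

3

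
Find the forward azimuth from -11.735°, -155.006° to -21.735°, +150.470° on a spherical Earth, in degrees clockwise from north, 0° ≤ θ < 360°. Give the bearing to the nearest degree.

Δλ = 150.470 − -155.006 = 305.476°; wrapped into (−180°, 180°]: -54.524°.
θ = atan2( sin Δλ · cos φ₂ , cos φ₁ · sin φ₂ − sin φ₁ · cos φ₂ · cos Δλ )
  = atan2(-0.75646, -0.25293) = -108.488° → normalised to [0°, 360°): 251.512°.

252°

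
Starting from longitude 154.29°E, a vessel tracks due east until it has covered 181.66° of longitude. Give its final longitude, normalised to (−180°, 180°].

24.05°W

Start at +154.29°; shift +181.66° → +335.95°.
+335.95° lies outside (−180°, 180°]; subtract 360° → -24.05°.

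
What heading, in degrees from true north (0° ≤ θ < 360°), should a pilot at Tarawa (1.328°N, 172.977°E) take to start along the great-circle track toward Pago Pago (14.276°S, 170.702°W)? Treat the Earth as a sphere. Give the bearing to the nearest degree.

135°

Δλ = -170.702 − 172.977 = -343.679°; wrapped into (−180°, 180°]: 16.321°.
θ = atan2( sin Δλ · cos φ₂ , cos φ₁ · sin φ₂ − sin φ₁ · cos φ₂ · cos Δλ )
  = atan2(0.27234, -0.26808) = 134.549° → normalised to [0°, 360°): 134.549°.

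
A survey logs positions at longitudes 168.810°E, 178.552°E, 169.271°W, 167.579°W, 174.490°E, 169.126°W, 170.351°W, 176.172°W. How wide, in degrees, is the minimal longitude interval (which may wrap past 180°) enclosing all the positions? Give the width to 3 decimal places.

23.611°

Sort the longitudes: -176.172°, -170.351°, -169.271°, -169.126°, -167.579°, +168.810°, +174.490°, +178.552°.
Eastward gaps between consecutive values (wrapping around): 5.821°, 1.080°, 0.145°, 1.547°, 336.389°, 5.680°, 4.062°, 5.276°.
Largest gap = 336.389° ⇒ minimal covering band is its complement: 360° − 336.389° = 23.611°.
Band runs from +168.810° eastward to -167.579°, crossing the antimeridian.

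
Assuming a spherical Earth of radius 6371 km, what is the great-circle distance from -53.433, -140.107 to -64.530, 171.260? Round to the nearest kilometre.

2954 km

Δλ = 171.260 − -140.107 = 311.367°; wrapped into (−180°, 180°]: -48.633°.
Δφ = -64.530 − -53.433 = -11.097°.
a = sin²(Δφ/2) + cos φ₁ · cos φ₂ · sin²(Δλ/2) = 0.052790.
c = 2·atan2(√a, √(1−a)) = 0.46366 rad → d = 6371·c ≈ 2954.00 km.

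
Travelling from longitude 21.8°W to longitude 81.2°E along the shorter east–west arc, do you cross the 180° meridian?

No

Signed shortest Δλ = ((81.2 − -21.8 + 180) mod 360) − 180 = 103.0°.
Going east by 103.0° from -21.8° reaches +81.2° without touching 180°.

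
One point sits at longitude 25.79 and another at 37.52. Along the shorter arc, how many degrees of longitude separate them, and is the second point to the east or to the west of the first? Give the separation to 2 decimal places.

Raw difference: 37.52 − 25.79 = 11.73°.
Normalise into (−180°, 180°]: 11.73° stays 11.73°.
Positive ⇒ the second point lies to the east; separation 11.73°.

11.73° east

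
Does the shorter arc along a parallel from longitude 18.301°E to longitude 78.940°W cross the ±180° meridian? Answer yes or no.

No

Signed shortest Δλ = ((-78.940 − 18.301 + 180) mod 360) − 180 = -97.241°.
Going west by 97.241° from +18.301° reaches -78.940° without touching 180°.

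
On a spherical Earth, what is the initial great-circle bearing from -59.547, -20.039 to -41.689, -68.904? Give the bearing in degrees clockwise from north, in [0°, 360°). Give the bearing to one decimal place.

278.7°

Δλ = -68.904 − -20.039 = -48.865°.
θ = atan2( sin Δλ · cos φ₂ , cos φ₁ · sin φ₂ − sin φ₁ · cos φ₂ · cos Δλ )
  = atan2(-0.56244, 0.08639) = -81.267° → normalised to [0°, 360°): 278.733°.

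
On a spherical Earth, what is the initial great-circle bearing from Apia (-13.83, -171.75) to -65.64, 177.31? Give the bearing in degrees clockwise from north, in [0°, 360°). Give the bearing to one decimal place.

185.7°

Δλ = 177.31 − -171.75 = 349.06°; wrapped into (−180°, 180°]: -10.94°.
θ = atan2( sin Δλ · cos φ₂ , cos φ₁ · sin φ₂ − sin φ₁ · cos φ₂ · cos Δλ )
  = atan2(-0.07828, -0.78776) = -174.325° → normalised to [0°, 360°): 185.675°.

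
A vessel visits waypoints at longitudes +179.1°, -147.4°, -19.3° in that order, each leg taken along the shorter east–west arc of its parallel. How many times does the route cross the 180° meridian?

1

Leg 1: +179.1° → -147.4°, shortest Δλ = 33.5° (east) — crosses 180°.
Leg 2: -147.4° → -19.3°, shortest Δλ = 128.1° (east) — does not cross 180°.
Total crossings: 1.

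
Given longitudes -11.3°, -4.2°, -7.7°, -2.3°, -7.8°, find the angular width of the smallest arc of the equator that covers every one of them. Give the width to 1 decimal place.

9.0°

Sort the longitudes: -11.3°, -7.8°, -7.7°, -4.2°, -2.3°.
Eastward gaps between consecutive values (wrapping around): 3.5°, 0.1°, 3.5°, 1.9°, 351.0°.
Largest gap = 351.0° ⇒ minimal covering band is its complement: 360° − 351.0° = 9.0°.
Band runs from -11.3° eastward to -2.3°.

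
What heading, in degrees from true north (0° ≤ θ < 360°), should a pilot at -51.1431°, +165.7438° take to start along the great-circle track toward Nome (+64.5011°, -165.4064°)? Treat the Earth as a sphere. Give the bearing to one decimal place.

13.6°

Δλ = -165.4064 − 165.7438 = -331.1502°; wrapped into (−180°, 180°]: 28.8498°.
θ = atan2( sin Δλ · cos φ₂ , cos φ₁ · sin φ₂ − sin φ₁ · cos φ₂ · cos Δλ )
  = atan2(0.20772, 0.85989) = 13.580° → normalised to [0°, 360°): 13.580°.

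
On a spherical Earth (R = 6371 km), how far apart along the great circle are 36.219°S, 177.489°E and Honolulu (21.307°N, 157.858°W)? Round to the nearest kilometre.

6902 km

Δλ = -157.858 − 177.489 = -335.347°; wrapped into (−180°, 180°]: 24.653°.
Δφ = 21.307 − -36.219 = 57.526°.
a = sin²(Δφ/2) + cos φ₁ · cos φ₂ · sin²(Δλ/2) = 0.265796.
c = 2·atan2(√a, √(1−a)) = 1.08331 rad → d = 6371·c ≈ 6901.76 km.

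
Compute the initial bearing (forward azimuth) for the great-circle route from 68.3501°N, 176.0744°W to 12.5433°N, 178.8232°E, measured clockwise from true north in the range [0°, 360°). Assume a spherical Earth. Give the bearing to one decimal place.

186.0°

Δλ = 178.8232 − -176.0744 = 354.8976°; wrapped into (−180°, 180°]: -5.1024°.
θ = atan2( sin Δλ · cos φ₂ , cos φ₁ · sin φ₂ − sin φ₁ · cos φ₂ · cos Δλ )
  = atan2(-0.08681, -0.82355) = -173.982° → normalised to [0°, 360°): 186.018°.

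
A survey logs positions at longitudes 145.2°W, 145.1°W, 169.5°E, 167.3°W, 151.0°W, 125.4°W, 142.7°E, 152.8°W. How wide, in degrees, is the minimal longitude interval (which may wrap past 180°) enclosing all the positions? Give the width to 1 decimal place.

91.9°

Sort the longitudes: -167.3°, -152.8°, -151.0°, -145.2°, -145.1°, -125.4°, +142.7°, +169.5°.
Eastward gaps between consecutive values (wrapping around): 14.5°, 1.8°, 5.8°, 0.1°, 19.7°, 268.1°, 26.8°, 23.2°.
Largest gap = 268.1° ⇒ minimal covering band is its complement: 360° − 268.1° = 91.9°.
Band runs from +142.7° eastward to -125.4°, crossing the antimeridian.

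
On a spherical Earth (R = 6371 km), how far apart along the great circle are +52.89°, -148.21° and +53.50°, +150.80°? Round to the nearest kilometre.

3937 km

Δλ = 150.80 − -148.21 = 299.01°; wrapped into (−180°, 180°]: -60.99°.
Δφ = 53.50 − 52.89 = 0.61°.
a = sin²(Δφ/2) + cos φ₁ · cos φ₂ · sin²(Δλ/2) = 0.092448.
c = 2·atan2(√a, √(1−a)) = 0.61789 rad → d = 6371·c ≈ 3936.56 km.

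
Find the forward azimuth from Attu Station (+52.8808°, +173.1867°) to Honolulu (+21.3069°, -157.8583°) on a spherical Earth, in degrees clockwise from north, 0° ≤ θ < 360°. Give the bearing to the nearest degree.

Δλ = -157.8583 − 173.1867 = -331.0450°; wrapped into (−180°, 180°]: 28.9550°.
θ = atan2( sin Δλ · cos φ₂ , cos φ₁ · sin φ₂ − sin φ₁ · cos φ₂ · cos Δλ )
  = atan2(0.45103, -0.43074) = 133.682° → normalised to [0°, 360°): 133.682°.

134°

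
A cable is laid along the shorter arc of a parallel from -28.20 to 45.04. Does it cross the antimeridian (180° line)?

No

Signed shortest Δλ = ((45.04 − -28.20 + 180) mod 360) − 180 = 73.24°.
Going east by 73.24° from -28.20° reaches +45.04° without touching 180°.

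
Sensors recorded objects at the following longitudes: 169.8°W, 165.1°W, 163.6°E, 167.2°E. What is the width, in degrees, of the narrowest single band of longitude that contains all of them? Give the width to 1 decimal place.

31.3°

Sort the longitudes: -169.8°, -165.1°, +163.6°, +167.2°.
Eastward gaps between consecutive values (wrapping around): 4.7°, 328.7°, 3.6°, 23.0°.
Largest gap = 328.7° ⇒ minimal covering band is its complement: 360° − 328.7° = 31.3°.
Band runs from +163.6° eastward to -165.1°, crossing the antimeridian.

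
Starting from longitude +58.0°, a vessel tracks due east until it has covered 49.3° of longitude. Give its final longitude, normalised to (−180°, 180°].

Start at +58.0°; shift +49.3° → +107.3°.
+107.3° already lies in (−180°, 180°].

+107.3°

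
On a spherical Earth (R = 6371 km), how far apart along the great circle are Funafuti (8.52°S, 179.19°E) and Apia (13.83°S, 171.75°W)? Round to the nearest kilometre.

Δλ = -171.75 − 179.19 = -350.94°; wrapped into (−180°, 180°]: 9.06°.
Δφ = -13.83 − -8.52 = -5.31°.
a = sin²(Δφ/2) + cos φ₁ · cos φ₂ · sin²(Δλ/2) = 0.008136.
c = 2·atan2(√a, √(1−a)) = 0.18065 rad → d = 6371·c ≈ 1150.89 km.

1151 km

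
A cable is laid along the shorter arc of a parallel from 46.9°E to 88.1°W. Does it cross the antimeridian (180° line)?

No

Signed shortest Δλ = ((-88.1 − 46.9 + 180) mod 360) − 180 = -135.0°.
Going west by 135.0° from +46.9° reaches -88.1° without touching 180°.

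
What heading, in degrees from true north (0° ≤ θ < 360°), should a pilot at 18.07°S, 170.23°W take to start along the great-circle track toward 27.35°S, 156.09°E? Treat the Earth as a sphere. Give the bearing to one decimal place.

247.2°

Δλ = 156.09 − -170.23 = 326.32°; wrapped into (−180°, 180°]: -33.68°.
θ = atan2( sin Δλ · cos φ₂ , cos φ₁ · sin φ₂ − sin φ₁ · cos φ₂ · cos Δλ )
  = atan2(-0.49256, -0.20750) = -112.844° → normalised to [0°, 360°): 247.156°.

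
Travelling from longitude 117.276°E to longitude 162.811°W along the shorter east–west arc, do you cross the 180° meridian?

Yes

Naïve |-162.811 − 117.276| = 280.087° > 180°, so the shorter arc goes the other way round — across 180°.
Signed shortest Δλ = ((-162.811 − 117.276 + 180) mod 360) − 180 = 79.913°.
Going east by 79.913° from +117.276° passes through 180° before reaching -162.811°.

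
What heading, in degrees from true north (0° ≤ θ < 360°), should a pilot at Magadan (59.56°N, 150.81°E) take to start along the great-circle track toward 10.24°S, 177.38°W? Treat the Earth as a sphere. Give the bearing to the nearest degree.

Δλ = -177.38 − 150.81 = -328.19°; wrapped into (−180°, 180°]: 31.81°.
θ = atan2( sin Δλ · cos φ₂ , cos φ₁ · sin φ₂ − sin φ₁ · cos φ₂ · cos Δλ )
  = atan2(0.51871, -0.81106) = 147.399° → normalised to [0°, 360°): 147.399°.

147°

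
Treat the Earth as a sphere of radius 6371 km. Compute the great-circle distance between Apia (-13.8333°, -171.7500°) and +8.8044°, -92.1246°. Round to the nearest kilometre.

Δλ = -92.1246 − -171.7500 = 79.6254°.
Δφ = 8.8044 − -13.8333 = 22.6377°.
a = sin²(Δφ/2) + cos φ₁ · cos φ₂ · sin²(Δλ/2) = 0.431899.
c = 2·atan2(√a, √(1−a)) = 1.43417 rad → d = 6371·c ≈ 9137.09 km.

9137 km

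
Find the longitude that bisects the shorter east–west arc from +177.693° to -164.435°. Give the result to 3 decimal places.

Signed shortest Δλ from +177.693° to -164.435° is +17.872°.
Midpoint longitude = +177.693° + (+17.872°)/2 = +177.693° + 8.936° = +186.629°.
Normalise into (−180°, 180°]: -173.371°.
(The naïve average (+177.693 + -164.435)/2 = 6.629° is on the wrong side of the globe.)

-173.371°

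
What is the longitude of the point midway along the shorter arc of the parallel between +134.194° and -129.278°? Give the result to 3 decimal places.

-177.542°

Signed shortest Δλ from +134.194° to -129.278° is +96.528°.
Midpoint longitude = +134.194° + (+96.528°)/2 = +134.194° + 48.264° = +182.458°.
Normalise into (−180°, 180°]: -177.542°.
(The naïve average (+134.194 + -129.278)/2 = 2.458° is on the wrong side of the globe.)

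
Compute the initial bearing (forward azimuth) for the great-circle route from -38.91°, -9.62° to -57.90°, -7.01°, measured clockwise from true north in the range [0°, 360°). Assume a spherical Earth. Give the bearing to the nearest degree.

Δλ = -7.01 − -9.62 = 2.61°.
θ = atan2( sin Δλ · cos φ₂ , cos φ₁ · sin φ₂ − sin φ₁ · cos φ₂ · cos Δλ )
  = atan2(0.02420, -0.32575) = 175.752° → normalised to [0°, 360°): 175.752°.

176°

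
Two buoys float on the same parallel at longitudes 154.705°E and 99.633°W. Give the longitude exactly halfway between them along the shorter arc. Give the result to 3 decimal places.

Signed shortest Δλ from +154.705° to -99.633° is +105.662°.
Midpoint longitude = +154.705° + (+105.662°)/2 = +154.705° + 52.831° = +207.536°.
Normalise into (−180°, 180°]: -152.464°.
(The naïve average (+154.705 + -99.633)/2 = 27.536° is on the wrong side of the globe.)

152.464°W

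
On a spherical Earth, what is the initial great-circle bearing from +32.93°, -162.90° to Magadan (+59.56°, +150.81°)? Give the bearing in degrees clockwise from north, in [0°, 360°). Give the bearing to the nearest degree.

326°

Δλ = 150.81 − -162.90 = 313.71°; wrapped into (−180°, 180°]: -46.29°.
θ = atan2( sin Δλ · cos φ₂ , cos φ₁ · sin φ₂ − sin φ₁ · cos φ₂ · cos Δλ )
  = atan2(-0.36622, 0.53333) = -34.476° → normalised to [0°, 360°): 325.524°.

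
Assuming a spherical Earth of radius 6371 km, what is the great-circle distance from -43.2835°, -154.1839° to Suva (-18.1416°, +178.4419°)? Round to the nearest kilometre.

3795 km

Δλ = 178.4419 − -154.1839 = 332.6258°; wrapped into (−180°, 180°]: -27.3742°.
Δφ = -18.1416 − -43.2835 = 25.1419°.
a = sin²(Δφ/2) + cos φ₁ · cos φ₂ · sin²(Δλ/2) = 0.086103.
c = 2·atan2(√a, √(1−a)) = 0.59563 rad → d = 6371·c ≈ 3794.77 km.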